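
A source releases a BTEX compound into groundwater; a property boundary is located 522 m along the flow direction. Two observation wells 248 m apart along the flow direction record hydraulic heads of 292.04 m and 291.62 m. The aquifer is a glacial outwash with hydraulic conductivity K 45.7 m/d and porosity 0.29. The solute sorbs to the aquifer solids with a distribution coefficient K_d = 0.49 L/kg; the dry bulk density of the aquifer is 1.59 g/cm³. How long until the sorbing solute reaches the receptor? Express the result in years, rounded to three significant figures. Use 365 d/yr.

Hydraulic gradient i = (292.04 − 291.62) / 248 = 0.42 / 248 = 0.001694
Specific discharge q = 45.7 × 0.001694 = 0.07740 m/d
Average linear velocity = 0.07740 / 0.29 = 0.2669 m/d
Retardation R = 1 + ρ_b·K_d/n = 1 + 1.59×0.49/0.29 = 3.687
Contaminant velocity v_c = v/R = 0.2669/3.687 = 0.07239 m/d
t = L/v_c = 522/0.07239 = 7211 d
   = 7211/365 = 19.8 yr

19.8 years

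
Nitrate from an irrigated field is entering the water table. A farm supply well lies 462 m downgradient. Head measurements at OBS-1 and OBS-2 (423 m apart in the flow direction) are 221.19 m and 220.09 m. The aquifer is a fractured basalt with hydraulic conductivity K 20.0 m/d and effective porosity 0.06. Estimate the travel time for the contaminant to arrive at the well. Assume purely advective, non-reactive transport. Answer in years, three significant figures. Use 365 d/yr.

1.46 years

Hydraulic gradient i = (221.19 − 220.09) / 423 = 1.10 / 423 = 0.002600
Specific discharge q = 20.0 × 0.002600 = 0.05201 m/d
v = Ki/n = 20.0·0.002600/0.06 = 0.8668 m/d
t = L / v = 462 / 0.8668 = 533.0 d
   = 533.0 / 365 = 1.46 yr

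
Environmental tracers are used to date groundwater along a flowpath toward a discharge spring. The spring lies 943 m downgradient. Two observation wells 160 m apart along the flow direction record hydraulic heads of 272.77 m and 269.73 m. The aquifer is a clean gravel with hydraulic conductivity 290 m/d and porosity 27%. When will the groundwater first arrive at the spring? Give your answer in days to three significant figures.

Hydraulic gradient i = (272.77 − 269.73) / 160 = 3.04 / 160 = 0.01900
Darcy flux q = K·i = 290 × 0.01900 = 5.510 m/d
v = Ki/n = 290·0.01900/0.27 = 20.41 m/d
t = L / v = 943 / 20.41 = 46.21 d

46.2 days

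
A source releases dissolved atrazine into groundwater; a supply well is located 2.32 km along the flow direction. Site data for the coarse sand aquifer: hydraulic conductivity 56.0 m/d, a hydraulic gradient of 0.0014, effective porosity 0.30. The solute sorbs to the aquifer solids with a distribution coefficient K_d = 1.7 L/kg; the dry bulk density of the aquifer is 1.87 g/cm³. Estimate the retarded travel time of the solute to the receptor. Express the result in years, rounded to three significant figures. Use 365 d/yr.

Specific discharge q = 56.0 × 0.0014 = 0.07840 m/d
Seepage velocity v = q / n = 0.07840 / 0.30 = 0.2613 m/d
Retardation R = 1 + ρ_b·K_d/n = 1 + 1.87×1.7/0.30 = 11.60
Contaminant velocity v_c = v/R = 0.2613/11.60 = 0.02254 m/d
L = 2.32 km = 2320 m
t = L/v_c = 2320/0.02254 = 103000 d
   = 103000/365 = 282 yr

282 years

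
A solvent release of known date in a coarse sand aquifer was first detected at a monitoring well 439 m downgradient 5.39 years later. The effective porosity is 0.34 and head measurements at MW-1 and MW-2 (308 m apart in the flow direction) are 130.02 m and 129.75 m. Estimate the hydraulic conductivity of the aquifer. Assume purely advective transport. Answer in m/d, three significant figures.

Hydraulic gradient i = (130.02 − 129.75) / 308 = 0.27 / 308 = 8.766e-4
t = 5.39 years = 1967 d
v = L / t = 439 / 1967 = 0.2231 m/d
K = v · n / i = 0.2231 × 0.34 / 8.766e-4 = 86.5 m/d

86.5 m/d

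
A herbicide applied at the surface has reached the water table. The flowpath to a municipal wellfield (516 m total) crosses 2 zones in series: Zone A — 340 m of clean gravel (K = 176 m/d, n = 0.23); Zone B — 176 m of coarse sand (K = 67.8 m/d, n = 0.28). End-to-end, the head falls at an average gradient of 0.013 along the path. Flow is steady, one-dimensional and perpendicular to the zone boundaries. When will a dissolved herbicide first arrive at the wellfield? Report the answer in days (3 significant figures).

86.0 days

For zones in series the flux q is common to all zones; the equivalent conductivity is the harmonic (thickness-weighted) mean, K_eq = L_total / Σ(L_j/K_j).
Σ(L/K) = 340/176 + 176/67.8 = 1.932 + 2.596 = 4.528 d
K_eq = L_total / Σ(L/K) = 516 / 4.528 = 114.0 m/d
q = K_eq · i = 114.0 × 0.013 = 1.482 m/d (same in every zone)
Zone A: v = q/n = 1.482/0.23 = 6.442 m/d → t_A = 340/6.442 = 52.78 d
Zone B: v = q/n = 1.482/0.28 = 5.291 m/d → t_B = 176/5.291 = 33.26 d
Total t = 52.78 + 33.26 = 86.04 d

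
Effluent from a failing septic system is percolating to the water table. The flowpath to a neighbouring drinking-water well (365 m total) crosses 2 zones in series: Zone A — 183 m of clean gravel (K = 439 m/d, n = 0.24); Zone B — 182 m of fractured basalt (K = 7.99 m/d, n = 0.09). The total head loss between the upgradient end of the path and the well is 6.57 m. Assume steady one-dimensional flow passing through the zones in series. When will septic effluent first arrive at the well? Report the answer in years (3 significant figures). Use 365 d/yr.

Continuity: the same q passes through each zone, so ΔH = q·Σ(L_j/K_j) — the zones act as resistances in series.
Σ(L/K) = 183/439 + 182/7.99 = 0.4169 + 22.78 = 23.20 d
q = ΔH / Σ(L/K) = 6.57 / 23.20 = 0.2832 m/d (same in every zone)
Zone A: v = q/n = 0.2832/0.24 = 1.180 m/d → t_A = 183/1.180 = 155.1 d
Zone B: v = q/n = 0.2832/0.09 = 3.147 m/d → t_B = 182/3.147 = 57.83 d
Total t = 155.1 + 57.83 = 212.9 d
   = 212.9 / 365 = 0.583 yr

0.583 years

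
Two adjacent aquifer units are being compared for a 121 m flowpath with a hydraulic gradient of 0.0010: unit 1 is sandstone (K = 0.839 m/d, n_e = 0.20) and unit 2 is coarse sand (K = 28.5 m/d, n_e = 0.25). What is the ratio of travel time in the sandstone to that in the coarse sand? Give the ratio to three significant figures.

Unit 1 (sandstone): v = 0.839×0.0010/0.20 = 0.004195 m/d, t = 121/0.004195 = 28840 d
Unit 2 (coarse sand): v = 28.5×0.0010/0.25 = 0.1140 m/d, t = 121/0.1140 = 1061 d
t(sandstone) / t(coarse sand) = 28840/1061 = 27.2

27.2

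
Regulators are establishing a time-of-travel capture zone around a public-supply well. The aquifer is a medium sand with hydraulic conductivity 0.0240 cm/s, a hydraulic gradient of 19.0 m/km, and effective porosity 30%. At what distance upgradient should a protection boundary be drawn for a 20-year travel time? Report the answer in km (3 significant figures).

9.59 km

K = 0.0240 cm/s × 864 = 20.74 m/d
Specific discharge q = 20.74 × 0.019 = 0.3940 m/d
v_s = q/n_e = 0.3940/0.30 = 1.313 m/d
T = 20 yr × 365 = 7300 d
L = v × T = 1.313 × 7300 = 9587 m
   = 9.59 km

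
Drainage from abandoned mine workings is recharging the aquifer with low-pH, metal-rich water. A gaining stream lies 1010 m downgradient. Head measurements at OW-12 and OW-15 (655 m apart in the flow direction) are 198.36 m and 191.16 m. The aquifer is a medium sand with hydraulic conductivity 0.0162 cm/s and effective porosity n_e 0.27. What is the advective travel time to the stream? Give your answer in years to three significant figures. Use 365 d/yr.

4.86 years

Hydraulic gradient i = (198.36 − 191.16) / 655 = 7.20 / 655 = 0.01099
K = 0.0162 cm/s × 864 = 14.00 m/d
Specific discharge q = 14.00 × 0.01099 = 0.1539 m/d
Average linear velocity = 0.1539 / 0.27 = 0.5698 m/d
t = L / v = 1010 / 0.5698 = 1772 d
   = 1772 / 365 = 4.86 yr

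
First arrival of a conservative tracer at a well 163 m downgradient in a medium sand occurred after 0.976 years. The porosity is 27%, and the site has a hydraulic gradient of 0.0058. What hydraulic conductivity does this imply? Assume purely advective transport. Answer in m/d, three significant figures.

21.3 m/d

t = 0.976 years = 356.2 d
v = L / t = 163 / 356.2 = 0.4576 m/d
K = v · n / i = 0.4576 × 0.27 / 0.0058 = 21.3 m/d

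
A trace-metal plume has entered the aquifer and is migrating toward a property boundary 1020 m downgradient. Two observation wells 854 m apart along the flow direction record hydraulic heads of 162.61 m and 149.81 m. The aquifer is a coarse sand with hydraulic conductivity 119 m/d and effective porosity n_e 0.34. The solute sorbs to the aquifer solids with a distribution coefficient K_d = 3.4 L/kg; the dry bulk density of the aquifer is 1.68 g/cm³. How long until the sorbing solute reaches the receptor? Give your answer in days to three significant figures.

Hydraulic gradient i = (162.61 − 149.81) / 854 = 12.80 / 854 = 0.01499
Specific discharge q = 119 × 0.01499 = 1.784 m/d
v = Ki/n = 119·0.01499/0.34 = 5.246 m/d
Retardation R = 1 + ρ_b·K_d/n = 1 + 1.68×3.4/0.34 = 17.80
Contaminant velocity v_c = v/R = 5.246/17.80 = 0.2947 m/d
t = L/v_c = 1020/0.2947 = 3461 d

3460 days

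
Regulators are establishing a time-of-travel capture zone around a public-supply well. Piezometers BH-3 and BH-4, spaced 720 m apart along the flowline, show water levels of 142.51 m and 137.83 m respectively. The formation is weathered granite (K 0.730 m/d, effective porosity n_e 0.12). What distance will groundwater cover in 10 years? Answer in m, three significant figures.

144 m

Hydraulic gradient i = (142.51 − 137.83) / 720 = 4.68 / 720 = 0.006500
Darcy flux q = K·i = 0.730 × 0.006500 = 0.004745 m/d
Seepage velocity v = q / n = 0.004745 / 0.12 = 0.03954 m/d
T = 10 yr × 365 = 3650 d
L = v × T = 0.03954 × 3650 = 144.3 m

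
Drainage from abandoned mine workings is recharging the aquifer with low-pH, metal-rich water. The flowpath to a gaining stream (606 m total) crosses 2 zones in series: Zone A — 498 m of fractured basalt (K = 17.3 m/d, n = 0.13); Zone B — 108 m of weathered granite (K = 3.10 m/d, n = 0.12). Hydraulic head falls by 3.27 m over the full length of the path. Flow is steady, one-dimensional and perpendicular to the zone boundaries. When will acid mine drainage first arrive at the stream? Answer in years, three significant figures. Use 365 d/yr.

4.14 years

Continuity: the same q passes through each zone, so ΔH = q·Σ(L_j/K_j) — the zones act as resistances in series.
Σ(L/K) = 498/17.3 + 108/3.10 = 28.79 + 34.84 = 63.62 d
q = ΔH / Σ(L/K) = 3.27 / 63.62 = 0.05140 m/d (same in every zone)
Zone A: v = q/n = 0.05140/0.13 = 0.3953 m/d → t_A = 498/0.3953 = 1260 d
Zone B: v = q/n = 0.05140/0.12 = 0.4283 m/d → t_B = 108/0.4283 = 252.2 d
Total t = 1260 + 252.2 = 1512 d
   = 1512 / 365 = 4.14 yr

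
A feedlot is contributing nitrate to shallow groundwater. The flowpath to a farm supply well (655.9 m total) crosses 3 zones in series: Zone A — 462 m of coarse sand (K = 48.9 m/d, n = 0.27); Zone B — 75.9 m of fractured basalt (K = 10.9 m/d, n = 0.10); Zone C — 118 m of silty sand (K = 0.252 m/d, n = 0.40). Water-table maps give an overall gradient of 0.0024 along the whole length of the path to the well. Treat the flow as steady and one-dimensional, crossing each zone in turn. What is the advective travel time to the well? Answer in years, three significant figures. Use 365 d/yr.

Continuity: the same q passes through each zone, so ΔH = q·Σ(L_j/K_j) — the zones act as resistances in series.
Σ(L/K) = 462/48.9 + 75.9/10.9 + 118/0.252 = 9.448 + 6.963 + 468.3 = 484.7 d
K_eq = L_total / Σ(L/K) = 655.9 / 484.7 = 1.353 m/d
q = K_eq · i = 1.353 × 0.0024 = 0.003248 m/d (same in every zone)
Zone A: v = q/n = 0.003248/0.27 = 0.01203 m/d → t_A = 462/0.01203 = 38410 d
Zone B: v = q/n = 0.003248/0.10 = 0.03248 m/d → t_B = 75.9/0.03248 = 2337 d
Zone C: v = q/n = 0.003248/0.40 = 0.008120 m/d → t_C = 118/0.008120 = 14530 d
Total t = 38410 + 2337 + 14530 = 55280 d
   = 55280 / 365 = 151 yr

151 years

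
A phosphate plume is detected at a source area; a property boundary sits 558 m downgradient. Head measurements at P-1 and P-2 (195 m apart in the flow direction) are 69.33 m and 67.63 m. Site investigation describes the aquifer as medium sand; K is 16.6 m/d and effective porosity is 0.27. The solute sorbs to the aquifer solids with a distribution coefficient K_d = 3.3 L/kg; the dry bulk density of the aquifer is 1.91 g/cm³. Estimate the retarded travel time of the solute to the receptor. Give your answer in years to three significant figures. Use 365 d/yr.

69.4 years

Hydraulic gradient i = (69.33 − 67.63) / 195 = 1.70 / 195 = 0.008718
q = Ki = 16.6 × 0.008718 = 0.1447 m/d
v_s = q/n_e = 0.1447/0.27 = 0.5360 m/d
Retardation R = 1 + ρ_b·K_d/n = 1 + 1.91×3.3/0.27 = 24.34
Contaminant velocity v_c = v/R = 0.5360/24.34 = 0.02202 m/d
t = L/v_c = 558/0.02202 = 25340 d
   = 25340/365 = 69.4 yr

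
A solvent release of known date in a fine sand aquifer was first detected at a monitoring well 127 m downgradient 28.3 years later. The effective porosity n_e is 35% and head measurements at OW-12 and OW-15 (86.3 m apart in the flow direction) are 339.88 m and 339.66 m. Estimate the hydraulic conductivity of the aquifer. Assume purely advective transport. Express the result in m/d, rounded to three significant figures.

Hydraulic gradient i = (339.88 − 339.66) / 86.3 = 0.22 / 86.3 = 0.002549
t = 28.3 years = 10330 d
v = L / t = 127 / 10330 = 0.01229 m/d
K = v · n / i = 0.01229 × 0.35 / 0.002549 = 1.69 m/d

1.69 m/d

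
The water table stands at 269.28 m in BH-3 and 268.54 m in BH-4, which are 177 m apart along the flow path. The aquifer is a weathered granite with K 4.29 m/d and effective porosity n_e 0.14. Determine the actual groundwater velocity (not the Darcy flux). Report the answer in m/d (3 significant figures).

Hydraulic gradient i = (269.28 − 268.54) / 177 = 0.74 / 177 = 0.004181
Specific discharge q = 4.29 × 0.004181 = 0.01794 m/d
Seepage velocity v = q / n = 0.01794 / 0.14 = 0.1281 m/d

0.128 m/d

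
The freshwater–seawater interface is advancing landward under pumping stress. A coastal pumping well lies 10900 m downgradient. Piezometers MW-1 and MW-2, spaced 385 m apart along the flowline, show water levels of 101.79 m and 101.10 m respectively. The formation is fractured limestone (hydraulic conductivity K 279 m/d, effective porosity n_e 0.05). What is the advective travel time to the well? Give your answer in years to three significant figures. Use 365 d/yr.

2.99 years

Hydraulic gradient i = (101.79 − 101.10) / 385 = 0.69 / 385 = 0.001792
Darcy flux q = K·i = 279 × 0.001792 = 0.5000 m/d
v = Ki/n = 279·0.001792/0.05 = 10.00 m/d
t = L / v = 10900 / 10.00 = 1090 d
   = 1090 / 365 = 2.99 yr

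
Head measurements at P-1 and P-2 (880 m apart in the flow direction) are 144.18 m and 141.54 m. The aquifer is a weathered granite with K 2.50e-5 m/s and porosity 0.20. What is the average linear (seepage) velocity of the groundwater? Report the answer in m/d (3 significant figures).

Hydraulic gradient i = (144.18 − 141.54) / 880 = 2.64 / 880 = 0.003000
K = 2.50e-5 m/s × 86400 s/d = 2.160 m/d
q = Ki = 2.160 × 0.003000 = 0.006480 m/d
Seepage velocity v = q / n = 0.006480 / 0.20 = 0.03240 m/d

0.0324 m/d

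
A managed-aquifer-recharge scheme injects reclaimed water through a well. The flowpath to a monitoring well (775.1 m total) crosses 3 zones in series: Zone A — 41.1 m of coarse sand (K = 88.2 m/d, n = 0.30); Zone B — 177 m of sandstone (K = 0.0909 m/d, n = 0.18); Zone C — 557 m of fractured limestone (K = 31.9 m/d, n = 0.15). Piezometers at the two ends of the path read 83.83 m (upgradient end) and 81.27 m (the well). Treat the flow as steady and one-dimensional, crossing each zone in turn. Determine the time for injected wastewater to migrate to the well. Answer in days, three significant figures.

98100 days

Total head drop ΔH = 83.83 − 81.27 = 2.56 m
Continuity: the same q passes through each zone, so ΔH = q·Σ(L_j/K_j) — the zones act as resistances in series.
Σ(L/K) = 41.1/88.2 + 177/0.0909 + 557/31.9 = 0.4660 + 1947 + 17.46 = 1965 d
q = ΔH / Σ(L/K) = 2.56 / 1965 = 0.001303 m/d (same in every zone)
Zone A: v = q/n = 0.001303/0.30 = 0.004342 m/d → t_A = 41.1/0.004342 = 9465 d
Zone B: v = q/n = 0.001303/0.18 = 0.007237 m/d → t_B = 177/0.007237 = 24460 d
Zone C: v = q/n = 0.001303/0.15 = 0.008685 m/d → t_C = 557/0.008685 = 64140 d
Total t = 9465 + 24460 + 64140 = 98060 d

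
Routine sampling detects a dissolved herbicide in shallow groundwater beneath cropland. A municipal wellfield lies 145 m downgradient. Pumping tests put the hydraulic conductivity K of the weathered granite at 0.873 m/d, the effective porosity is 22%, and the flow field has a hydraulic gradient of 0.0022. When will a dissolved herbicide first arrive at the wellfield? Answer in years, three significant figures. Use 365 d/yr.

45.5 years

Darcy flux q = K·i = 0.873 × 0.0022 = 0.001921 m/d
Seepage velocity v = q / n = 0.001921 / 0.22 = 0.008730 m/d
t = L / v = 145 / 0.008730 = 16610 d
   = 16610 / 365 = 45.5 yr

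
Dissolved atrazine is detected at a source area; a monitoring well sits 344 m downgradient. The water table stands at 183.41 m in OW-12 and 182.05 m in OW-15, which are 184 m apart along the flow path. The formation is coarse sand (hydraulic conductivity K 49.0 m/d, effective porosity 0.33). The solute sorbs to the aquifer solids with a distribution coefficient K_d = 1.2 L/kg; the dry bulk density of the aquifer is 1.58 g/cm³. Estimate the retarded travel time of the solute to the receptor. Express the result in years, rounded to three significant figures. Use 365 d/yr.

5.79 years

Hydraulic gradient i = (183.41 − 182.05) / 184 = 1.36 / 184 = 0.007391
q = Ki = 49.0 × 0.007391 = 0.3622 m/d
Average linear velocity = 0.3622 / 0.33 = 1.097 m/d
Retardation R = 1 + ρ_b·K_d/n = 1 + 1.58×1.2/0.33 = 6.745
Contaminant velocity v_c = v/R = 1.097/6.745 = 0.1627 m/d
t = L/v_c = 344/0.1627 = 2114 d
   = 2114/365 = 5.79 yr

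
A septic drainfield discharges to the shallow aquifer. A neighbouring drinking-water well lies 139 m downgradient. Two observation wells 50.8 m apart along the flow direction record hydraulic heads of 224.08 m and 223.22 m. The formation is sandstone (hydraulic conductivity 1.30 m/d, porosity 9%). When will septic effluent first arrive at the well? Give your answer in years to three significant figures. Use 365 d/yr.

Hydraulic gradient i = (224.08 − 223.22) / 50.8 = 0.86 / 50.8 = 0.01693
Darcy flux q = K·i = 1.30 × 0.01693 = 0.02201 m/d
Seepage velocity v = q / n = 0.02201 / 0.09 = 0.2445 m/d
t = L / v = 139 / 0.2445 = 568.4 d
   = 568.4 / 365 = 1.56 yr

1.56 years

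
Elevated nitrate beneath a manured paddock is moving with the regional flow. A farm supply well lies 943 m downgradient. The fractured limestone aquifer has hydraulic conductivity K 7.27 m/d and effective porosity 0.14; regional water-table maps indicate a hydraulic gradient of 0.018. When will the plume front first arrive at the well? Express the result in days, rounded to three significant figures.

Specific discharge q = 7.27 × 0.018 = 0.1309 m/d
v_s = q/n_e = 0.1309/0.14 = 0.9347 m/d
t = L / v = 943 / 0.9347 = 1009 d

1010 days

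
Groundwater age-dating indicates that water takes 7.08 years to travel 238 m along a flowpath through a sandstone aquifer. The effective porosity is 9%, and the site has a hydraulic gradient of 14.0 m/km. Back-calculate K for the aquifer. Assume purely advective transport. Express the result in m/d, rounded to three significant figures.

t = 7.08 years = 2584 d
v = L / t = 238 / 2584 = 0.09210 m/d
K = v · n / i = 0.09210 × 0.09 / 0.014 = 0.592 m/d

0.592 m/d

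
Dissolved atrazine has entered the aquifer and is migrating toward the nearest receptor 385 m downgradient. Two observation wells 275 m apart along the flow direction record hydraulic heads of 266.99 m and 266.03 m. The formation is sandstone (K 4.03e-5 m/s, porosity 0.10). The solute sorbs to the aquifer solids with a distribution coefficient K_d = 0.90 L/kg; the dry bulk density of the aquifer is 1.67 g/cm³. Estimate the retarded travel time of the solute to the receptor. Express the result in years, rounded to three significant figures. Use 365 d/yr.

Hydraulic gradient i = (266.99 − 266.03) / 275 = 0.96 / 275 = 0.003491
K = 4.03e-5 m/s × 86400 s/d = 3.482 m/d
Darcy flux q = K·i = 3.482 × 0.003491 = 0.01216 m/d
Seepage velocity v = q / n = 0.01216 / 0.10 = 0.1216 m/d
Retardation R = 1 + ρ_b·K_d/n = 1 + 1.67×0.90/0.10 = 16.03
Contaminant velocity v_c = v/R = 0.1216/16.03 = 0.007583 m/d
t = L/v_c = 385/0.007583 = 50770 d
   = 50770/365 = 139 yr

139 years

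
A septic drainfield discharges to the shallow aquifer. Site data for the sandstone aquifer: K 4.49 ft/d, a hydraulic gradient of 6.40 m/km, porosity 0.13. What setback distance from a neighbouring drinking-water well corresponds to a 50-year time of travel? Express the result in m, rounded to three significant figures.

K = 4.49 ft/d × 0.3048 = 1.369 m/d
q = Ki = 1.369 × 0.0064 = 0.008759 m/d
Seepage velocity v = q / n = 0.008759 / 0.13 = 0.06737 m/d
T = 50 yr × 365 = 18250 d
L = v × T = 0.06737 × 18250 = 1230 m

1230 m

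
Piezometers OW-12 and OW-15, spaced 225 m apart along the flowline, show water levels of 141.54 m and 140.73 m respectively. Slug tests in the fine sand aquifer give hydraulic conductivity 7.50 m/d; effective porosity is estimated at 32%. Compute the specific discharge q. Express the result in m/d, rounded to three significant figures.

0.0270 m/d

Hydraulic gradient i = (141.54 − 140.73) / 225 = 0.81 / 225 = 0.003600
Specific discharge q = 7.50 × 0.003600 = 0.02700 m/d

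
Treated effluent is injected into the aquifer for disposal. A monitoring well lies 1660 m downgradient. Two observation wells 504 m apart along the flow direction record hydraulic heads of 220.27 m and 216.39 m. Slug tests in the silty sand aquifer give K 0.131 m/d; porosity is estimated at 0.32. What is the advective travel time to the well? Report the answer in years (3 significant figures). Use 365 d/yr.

Hydraulic gradient i = (220.27 − 216.39) / 504 = 3.88 / 504 = 0.007698
q = Ki = 0.131 × 0.007698 = 0.001008 m/d
v_s = q/n_e = 0.001008/0.32 = 0.003152 m/d
t = L / v = 1660 / 0.003152 = 526700 d
   = 526700 / 365 = 1440 yr

1440 years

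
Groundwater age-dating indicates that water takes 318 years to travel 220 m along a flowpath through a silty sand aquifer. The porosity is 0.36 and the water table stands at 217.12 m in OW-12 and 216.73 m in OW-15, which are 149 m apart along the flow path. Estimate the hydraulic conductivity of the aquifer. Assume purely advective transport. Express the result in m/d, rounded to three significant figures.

Hydraulic gradient i = (217.12 − 216.73) / 149 = 0.39 / 149 = 0.002617
t = 318 years = 116100 d
v = L / t = 220 / 116100 = 0.001895 m/d
K = v · n / i = 0.001895 × 0.36 / 0.002617 = 0.261 m/d

0.261 m/d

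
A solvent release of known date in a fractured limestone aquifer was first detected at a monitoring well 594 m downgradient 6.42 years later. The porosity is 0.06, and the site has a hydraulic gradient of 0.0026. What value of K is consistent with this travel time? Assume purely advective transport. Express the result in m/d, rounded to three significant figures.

t = 6.42 years = 2343 d
v = L / t = 594 / 2343 = 0.2535 m/d
K = v · n / i = 0.2535 × 0.06 / 0.0026 = 5.85 m/d

5.85 m/d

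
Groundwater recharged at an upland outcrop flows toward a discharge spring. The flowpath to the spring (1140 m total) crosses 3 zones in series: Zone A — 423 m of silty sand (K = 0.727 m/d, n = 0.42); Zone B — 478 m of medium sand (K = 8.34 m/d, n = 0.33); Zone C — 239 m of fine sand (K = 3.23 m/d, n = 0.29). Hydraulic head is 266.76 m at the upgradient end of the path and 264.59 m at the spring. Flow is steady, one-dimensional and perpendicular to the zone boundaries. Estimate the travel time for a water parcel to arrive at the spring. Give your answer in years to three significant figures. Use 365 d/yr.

364 years

Total head drop ΔH = 266.76 − 264.59 = 2.17 m
Steady 1-D flow in series ⇒ the Darcy flux q is identical in every zone and the zone head losses add (resistances L/K in series).
Σ(L/K) = 423/0.727 + 478/8.34 + 239/3.23 = 581.8 + 57.31 + 73.99 = 713.2 d
q = ΔH / Σ(L/K) = 2.17 / 713.2 = 0.003043 m/d (same in every zone)
Zone A: v = q/n = 0.003043/0.42 = 0.007245 m/d → t_A = 423/0.007245 = 58390 d
Zone B: v = q/n = 0.003043/0.33 = 0.009221 m/d → t_B = 478/0.009221 = 51840 d
Zone C: v = q/n = 0.003043/0.29 = 0.01049 m/d → t_C = 239/0.01049 = 22780 d
Total t = 58390 + 51840 + 22780 = 133000 d
   = 133000 / 365 = 364 yr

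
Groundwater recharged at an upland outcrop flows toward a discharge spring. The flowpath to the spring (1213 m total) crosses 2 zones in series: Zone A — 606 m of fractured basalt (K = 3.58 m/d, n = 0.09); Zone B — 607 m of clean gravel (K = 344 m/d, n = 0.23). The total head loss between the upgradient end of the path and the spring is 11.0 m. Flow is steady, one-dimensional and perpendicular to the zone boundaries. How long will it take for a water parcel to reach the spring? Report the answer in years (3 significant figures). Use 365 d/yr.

8.27 years

Continuity: the same q passes through each zone, so ΔH = q·Σ(L_j/K_j) — the zones act as resistances in series.
Σ(L/K) = 606/3.58 + 607/344 = 169.3 + 1.765 = 171.0 d
q = ΔH / Σ(L/K) = 11.0 / 171.0 = 0.06431 m/d (same in every zone)
Zone A: v = q/n = 0.06431/0.09 = 0.7146 m/d → t_A = 606/0.7146 = 848.0 d
Zone B: v = q/n = 0.06431/0.23 = 0.2796 m/d → t_B = 607/0.2796 = 2171 d
Total t = 848.0 + 2171 = 3019 d
   = 3019 / 365 = 8.27 yr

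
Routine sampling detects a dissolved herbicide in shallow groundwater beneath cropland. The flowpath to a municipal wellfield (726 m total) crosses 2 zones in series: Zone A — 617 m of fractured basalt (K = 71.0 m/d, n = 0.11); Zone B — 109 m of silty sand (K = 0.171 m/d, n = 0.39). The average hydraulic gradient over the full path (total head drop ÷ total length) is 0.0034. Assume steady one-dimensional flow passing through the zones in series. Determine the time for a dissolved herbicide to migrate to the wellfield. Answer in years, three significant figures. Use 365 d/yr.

Continuity: the same q passes through each zone, so ΔH = q·Σ(L_j/K_j) — the zones act as resistances in series.
Σ(L/K) = 617/71.0 + 109/0.171 = 8.690 + 637.4 = 646.1 d
K_eq = L_total / Σ(L/K) = 726 / 646.1 = 1.124 m/d
q = K_eq · i = 1.124 × 0.0034 = 0.003820 m/d (same in every zone)
Zone A: v = q/n = 0.003820/0.11 = 0.03473 m/d → t_A = 617/0.03473 = 17770 d
Zone B: v = q/n = 0.003820/0.39 = 0.009796 m/d → t_B = 109/0.009796 = 11130 d
Total t = 17770 + 11130 = 28890 d
   = 28890 / 365 = 79.2 yr

79.2 years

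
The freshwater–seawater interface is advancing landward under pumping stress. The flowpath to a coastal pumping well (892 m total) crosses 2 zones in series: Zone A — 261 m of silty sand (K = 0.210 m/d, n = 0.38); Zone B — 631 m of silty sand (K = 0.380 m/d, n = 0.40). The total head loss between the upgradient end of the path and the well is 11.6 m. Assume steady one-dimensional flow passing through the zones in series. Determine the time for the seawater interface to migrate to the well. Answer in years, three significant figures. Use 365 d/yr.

Steady 1-D flow in series ⇒ the Darcy flux q is identical in every zone and the zone head losses add (resistances L/K in series).
Σ(L/K) = 261/0.210 + 631/0.380 = 1243 + 1661 = 2903 d
q = ΔH / Σ(L/K) = 11.6 / 2903 = 0.003995 m/d (same in every zone)
Zone A: v = q/n = 0.003995/0.38 = 0.01051 m/d → t_A = 261/0.01051 = 24820 d
Zone B: v = q/n = 0.003995/0.40 = 0.009988 m/d → t_B = 631/0.009988 = 63170 d
Total t = 24820 + 63170 = 88000 d
   = 88000 / 365 = 241 yr

241 years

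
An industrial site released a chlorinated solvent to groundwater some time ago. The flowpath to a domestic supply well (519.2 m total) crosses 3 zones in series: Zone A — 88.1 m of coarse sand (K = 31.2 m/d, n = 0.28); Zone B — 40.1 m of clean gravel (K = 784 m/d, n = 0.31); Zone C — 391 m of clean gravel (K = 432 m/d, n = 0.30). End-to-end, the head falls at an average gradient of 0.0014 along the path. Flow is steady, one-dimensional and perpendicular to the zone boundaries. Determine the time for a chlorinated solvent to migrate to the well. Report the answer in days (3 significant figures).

803 days

Steady 1-D flow in series ⇒ the Darcy flux q is identical in every zone and the zone head losses add (resistances L/K in series).
Σ(L/K) = 88.1/31.2 + 40.1/784 + 391/432 = 2.824 + 0.05115 + 0.9051 = 3.780 d
K_eq = L_total / Σ(L/K) = 519.2 / 3.780 = 137.4 m/d
q = K_eq · i = 137.4 × 0.0014 = 0.1923 m/d (same in every zone)
Zone A: v = q/n = 0.1923/0.28 = 0.6868 m/d → t_A = 88.1/0.6868 = 128.3 d
Zone B: v = q/n = 0.1923/0.31 = 0.6203 m/d → t_B = 40.1/0.6203 = 64.64 d
Zone C: v = q/n = 0.1923/0.30 = 0.6410 m/d → t_C = 391/0.6410 = 610.0 d
Total t = 128.3 + 64.64 + 610.0 = 802.9 d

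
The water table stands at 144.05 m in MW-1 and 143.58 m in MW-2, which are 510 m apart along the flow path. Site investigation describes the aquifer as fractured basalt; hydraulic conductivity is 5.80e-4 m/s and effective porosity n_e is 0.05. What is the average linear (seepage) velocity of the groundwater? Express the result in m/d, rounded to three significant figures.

Hydraulic gradient i = (144.05 − 143.58) / 510 = 0.47 / 510 = 9.216e-4
K = 5.80e-4 m/s × 86400 s/d = 50.11 m/d
Darcy flux q = K·i = 50.11 × 9.216e-4 = 0.04618 m/d
v_s = q/n_e = 0.04618/0.05 = 0.9236 m/d

0.924 m/d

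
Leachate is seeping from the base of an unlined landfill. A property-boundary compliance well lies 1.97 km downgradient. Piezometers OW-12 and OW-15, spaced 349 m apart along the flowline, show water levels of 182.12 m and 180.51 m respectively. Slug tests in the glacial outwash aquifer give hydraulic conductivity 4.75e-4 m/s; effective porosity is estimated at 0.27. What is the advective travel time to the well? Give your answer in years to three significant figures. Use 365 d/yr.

Hydraulic gradient i = (182.12 − 180.51) / 349 = 1.61 / 349 = 0.004613
K = 4.75e-4 m/s × 86400 s/d = 41.04 m/d
Darcy flux q = K·i = 41.04 × 0.004613 = 0.1893 m/d
v = Ki/n = 41.04·0.004613/0.27 = 0.7012 m/d
L = 1.97 km = 1970 m
t = L / v = 1970 / 0.7012 = 2809 d
   = 2809 / 365 = 7.70 yr

7.70 years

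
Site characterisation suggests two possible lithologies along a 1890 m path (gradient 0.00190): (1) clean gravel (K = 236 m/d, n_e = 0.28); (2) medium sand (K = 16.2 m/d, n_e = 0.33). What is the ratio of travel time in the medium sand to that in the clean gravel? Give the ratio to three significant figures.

Unit 1 (clean gravel): v = 236×0.0019/0.28 = 1.601 m/d, t = 1890/1.601 = 1180 d
Unit 2 (medium sand): v = 16.2×0.0019/0.33 = 0.09327 m/d, t = 1890/0.09327 = 20260 d
t(medium sand) / t(clean gravel) = 20260/1180 = 17.2

17.2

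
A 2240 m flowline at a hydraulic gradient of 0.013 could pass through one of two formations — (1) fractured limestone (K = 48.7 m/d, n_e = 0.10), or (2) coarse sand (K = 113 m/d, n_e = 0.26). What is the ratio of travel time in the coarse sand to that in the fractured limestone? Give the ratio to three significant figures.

1.12

Unit 1 (fractured limestone): v = 48.7×0.013/0.10 = 6.331 m/d, t = 2240/6.331 = 353.8 d
Unit 2 (coarse sand): v = 113×0.013/0.26 = 5.650 m/d, t = 2240/5.650 = 396.5 d
t(coarse sand) / t(fractured limestone) = 396.5/353.8 = 1.12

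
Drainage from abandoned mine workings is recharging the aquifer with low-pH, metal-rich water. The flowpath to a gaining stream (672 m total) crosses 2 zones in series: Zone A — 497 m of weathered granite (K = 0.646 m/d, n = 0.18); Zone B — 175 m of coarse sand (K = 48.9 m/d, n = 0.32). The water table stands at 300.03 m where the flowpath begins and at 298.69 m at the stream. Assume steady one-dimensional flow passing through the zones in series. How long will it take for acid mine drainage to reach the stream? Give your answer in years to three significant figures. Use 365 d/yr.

230 years

Total head drop ΔH = 300.03 − 298.69 = 1.34 m
Continuity: the same q passes through each zone, so ΔH = q·Σ(L_j/K_j) — the zones act as resistances in series.
Σ(L/K) = 497/0.646 + 175/48.9 = 769.3 + 3.579 = 772.9 d
q = ΔH / Σ(L/K) = 1.34 / 772.9 = 0.001734 m/d (same in every zone)
Zone A: v = q/n = 0.001734/0.18 = 0.009631 m/d → t_A = 497/0.009631 = 51600 d
Zone B: v = q/n = 0.001734/0.32 = 0.005418 m/d → t_B = 175/0.005418 = 32300 d
Total t = 51600 + 32300 = 83900 d
   = 83900 / 365 = 230 yr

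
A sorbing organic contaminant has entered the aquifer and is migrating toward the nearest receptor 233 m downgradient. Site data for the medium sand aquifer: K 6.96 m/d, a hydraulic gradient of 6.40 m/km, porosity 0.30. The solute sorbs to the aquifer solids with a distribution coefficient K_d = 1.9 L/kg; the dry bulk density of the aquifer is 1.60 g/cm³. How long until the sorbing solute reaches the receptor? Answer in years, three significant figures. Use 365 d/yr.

47.9 years

Darcy flux q = K·i = 6.96 × 0.0064 = 0.04454 m/d
v_s = q/n_e = 0.04454/0.30 = 0.1485 m/d
Retardation R = 1 + ρ_b·K_d/n = 1 + 1.60×1.9/0.30 = 11.13
Contaminant velocity v_c = v/R = 0.1485/11.13 = 0.01334 m/d
t = L/v_c = 233/0.01334 = 17470 d
   = 17470/365 = 47.9 yr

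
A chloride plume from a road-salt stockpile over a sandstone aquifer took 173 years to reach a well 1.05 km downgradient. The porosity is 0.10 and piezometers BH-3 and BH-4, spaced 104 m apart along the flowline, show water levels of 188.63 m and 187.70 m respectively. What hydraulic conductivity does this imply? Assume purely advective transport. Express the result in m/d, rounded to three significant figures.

Hydraulic gradient i = (188.63 − 187.70) / 104 = 0.93 / 104 = 0.008942
t = 173 years = 63150 d
L = 1.05 km = 1050 m
v = L / t = 1050 / 63150 = 0.01663 m/d
K = v · n / i = 0.01663 × 0.10 / 0.008942 = 0.186 m/d

0.186 m/d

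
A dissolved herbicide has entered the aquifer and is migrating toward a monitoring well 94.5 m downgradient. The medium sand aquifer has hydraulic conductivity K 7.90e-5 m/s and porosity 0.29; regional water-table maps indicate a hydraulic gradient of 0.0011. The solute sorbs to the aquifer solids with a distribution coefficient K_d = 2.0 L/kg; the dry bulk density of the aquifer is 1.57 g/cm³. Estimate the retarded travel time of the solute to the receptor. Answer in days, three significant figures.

K = 7.90e-5 m/s × 86400 s/d = 6.826 m/d
Darcy flux q = K·i = 6.826 × 0.0011 = 0.007508 m/d
v_s = q/n_e = 0.007508/0.29 = 0.02589 m/d
Retardation R = 1 + ρ_b·K_d/n = 1 + 1.57×2.0/0.29 = 11.83
Contaminant velocity v_c = v/R = 0.02589/11.83 = 0.002189 m/d
t = L/v_c = 94.5/0.002189 = 43170 d

43200 days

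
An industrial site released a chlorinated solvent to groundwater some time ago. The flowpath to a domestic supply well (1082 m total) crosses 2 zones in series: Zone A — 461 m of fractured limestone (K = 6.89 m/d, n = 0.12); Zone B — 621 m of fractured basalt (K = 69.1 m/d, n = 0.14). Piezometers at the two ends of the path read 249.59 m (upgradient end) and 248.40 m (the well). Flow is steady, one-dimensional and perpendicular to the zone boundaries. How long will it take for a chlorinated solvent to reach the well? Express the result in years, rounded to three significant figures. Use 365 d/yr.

24.9 years

Total head drop ΔH = 249.59 − 248.40 = 1.19 m
Continuity: the same q passes through each zone, so ΔH = q·Σ(L_j/K_j) — the zones act as resistances in series.
Σ(L/K) = 461/6.89 + 621/69.1 = 66.91 + 8.987 = 75.90 d
q = ΔH / Σ(L/K) = 1.19 / 75.90 = 0.01568 m/d (same in every zone)
Zone A: v = q/n = 0.01568/0.12 = 0.1307 m/d → t_A = 461/0.1307 = 3528 d
Zone B: v = q/n = 0.01568/0.14 = 0.1120 m/d → t_B = 621/0.1120 = 5545 d
Total t = 3528 + 5545 = 9073 d
   = 9073 / 365 = 24.9 yr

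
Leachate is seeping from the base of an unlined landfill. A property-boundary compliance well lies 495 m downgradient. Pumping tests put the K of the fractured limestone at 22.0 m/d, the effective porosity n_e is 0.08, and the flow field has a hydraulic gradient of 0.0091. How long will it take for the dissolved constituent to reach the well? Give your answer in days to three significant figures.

Specific discharge q = 22.0 × 0.0091 = 0.2002 m/d
v_s = q/n_e = 0.2002/0.08 = 2.503 m/d
t = L / v = 495 / 2.503 = 197.8 d

198 days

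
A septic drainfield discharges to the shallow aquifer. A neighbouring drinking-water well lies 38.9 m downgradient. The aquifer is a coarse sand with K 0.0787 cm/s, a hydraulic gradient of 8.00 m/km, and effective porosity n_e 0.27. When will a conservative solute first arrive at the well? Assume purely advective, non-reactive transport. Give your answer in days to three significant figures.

19.3 days

K = 0.0787 cm/s × 864 = 68.00 m/d
q = Ki = 68.00 × 0.0080 = 0.5440 m/d
Seepage velocity v = q / n = 0.5440 / 0.27 = 2.015 m/d
t = L / v = 38.9 / 2.015 = 19.31 d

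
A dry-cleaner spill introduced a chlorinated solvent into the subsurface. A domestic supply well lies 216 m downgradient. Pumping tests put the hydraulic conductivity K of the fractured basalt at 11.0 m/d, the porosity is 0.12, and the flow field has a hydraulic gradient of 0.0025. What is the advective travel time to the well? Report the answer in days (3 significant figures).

Specific discharge q = 11.0 × 0.0025 = 0.02750 m/d
Average linear velocity = 0.02750 / 0.12 = 0.2292 m/d
t = L / v = 216 / 0.2292 = 942.5 d

943 days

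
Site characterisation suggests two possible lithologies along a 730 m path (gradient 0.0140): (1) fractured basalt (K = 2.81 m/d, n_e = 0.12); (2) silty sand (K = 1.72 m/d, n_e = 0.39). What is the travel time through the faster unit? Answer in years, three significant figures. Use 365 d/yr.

6.10 years

Unit 1 (fractured basalt): v = 2.81×0.014/0.12 = 0.3278 m/d, t = 730/0.3278 = 2227 d
Unit 2 (silty sand): v = 1.72×0.014/0.39 = 0.06174 m/d, t = 730/0.06174 = 11820 d
Faster: 2227 d / 365 = 6.10 yr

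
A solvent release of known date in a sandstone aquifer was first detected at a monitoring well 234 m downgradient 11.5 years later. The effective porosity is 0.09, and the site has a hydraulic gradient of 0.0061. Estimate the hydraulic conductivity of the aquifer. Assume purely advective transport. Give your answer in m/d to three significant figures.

0.823 m/d

t = 11.5 years = 4198 d
v = L / t = 234 / 4198 = 0.05575 m/d
K = v · n / i = 0.05575 × 0.09 / 0.0061 = 0.823 m/d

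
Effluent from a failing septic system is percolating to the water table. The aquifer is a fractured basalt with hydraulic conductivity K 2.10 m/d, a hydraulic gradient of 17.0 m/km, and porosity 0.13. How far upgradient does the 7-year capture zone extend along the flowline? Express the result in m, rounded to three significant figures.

Darcy flux q = K·i = 2.10 × 0.017 = 0.03570 m/d
v_s = q/n_e = 0.03570/0.13 = 0.2746 m/d
T = 7 yr × 365 = 2555 d
L = v × T = 0.2746 × 2555 = 701.6 m

702 m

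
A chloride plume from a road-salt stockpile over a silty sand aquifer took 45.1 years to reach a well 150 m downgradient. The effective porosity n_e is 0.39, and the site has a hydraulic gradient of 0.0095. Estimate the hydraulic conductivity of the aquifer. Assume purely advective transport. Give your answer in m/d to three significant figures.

0.374 m/d

t = 45.1 years = 16460 d
v = L / t = 150 / 16460 = 0.009112 m/d
K = v · n / i = 0.009112 × 0.39 / 0.0095 = 0.374 m/d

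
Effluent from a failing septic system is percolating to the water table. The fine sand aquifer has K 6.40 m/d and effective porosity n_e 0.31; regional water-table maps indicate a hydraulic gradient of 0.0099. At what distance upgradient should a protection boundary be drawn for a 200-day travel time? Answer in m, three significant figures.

Darcy flux q = K·i = 6.40 × 0.0099 = 0.06336 m/d
Seepage velocity v = q / n = 0.06336 / 0.31 = 0.2044 m/d
L = v × T = 0.2044 × 200 = 40.88 m

40.9 m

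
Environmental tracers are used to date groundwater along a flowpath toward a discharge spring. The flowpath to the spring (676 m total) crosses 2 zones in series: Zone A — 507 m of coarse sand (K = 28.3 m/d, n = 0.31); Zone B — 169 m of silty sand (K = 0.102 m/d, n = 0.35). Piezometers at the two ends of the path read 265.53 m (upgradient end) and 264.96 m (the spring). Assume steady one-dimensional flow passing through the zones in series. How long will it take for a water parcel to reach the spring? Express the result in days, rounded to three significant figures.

636000 days

Total head drop ΔH = 265.53 − 264.96 = 0.57 m
Steady 1-D flow in series ⇒ the Darcy flux q is identical in every zone and the zone head losses add (resistances L/K in series).
Σ(L/K) = 507/28.3 + 169/0.102 = 17.92 + 1657 = 1675 d
q = ΔH / Σ(L/K) = 0.57 / 1675 = 3.403e-4 m/d (same in every zone)
Zone A: v = q/n = 3.403e-4/0.31 = 0.001098 m/d → t_A = 507/0.001098 = 461800 d
Zone B: v = q/n = 3.403e-4/0.35 = 9.724e-4 m/d → t_B = 169/9.724e-4 = 173800 d
Total t = 461800 + 173800 = 635600 d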